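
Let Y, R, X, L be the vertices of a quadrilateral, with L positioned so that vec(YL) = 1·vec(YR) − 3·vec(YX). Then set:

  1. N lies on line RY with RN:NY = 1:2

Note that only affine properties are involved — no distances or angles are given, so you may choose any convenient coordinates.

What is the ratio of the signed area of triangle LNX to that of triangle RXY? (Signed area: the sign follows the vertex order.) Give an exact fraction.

Assign Y = (0, 0), R = (1, 0), X = (0, 1), L = (1, -3) — the answer is frame-independent, so this choice is without loss of generality.
1. N lies on line RY with RN:NY = 1:2 ⇒ N = (2/3, 0)
2·[LNX] = 5/3, 2·[RXY] = 1
[LNX]:[RXY] = 5/3:1 = 5/3

[LNX]:[RXY] = 5/3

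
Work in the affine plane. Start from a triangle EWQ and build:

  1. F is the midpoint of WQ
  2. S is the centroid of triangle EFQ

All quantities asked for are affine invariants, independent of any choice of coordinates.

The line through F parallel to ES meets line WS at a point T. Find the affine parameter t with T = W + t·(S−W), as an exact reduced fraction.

Work in coordinates with E = (0, 0), W = (1, 0), Q = (0, 1).
1. F is the midpoint of WQ ⇒ F = (1/2, 1/2)
2. S is the centroid of triangle EFQ ⇒ S = (1/6, 1/2)
through F parallel to ES: direction (1/6, 1/2); meets WS at T = (4/9, 1/3)
T = W + t·(S−W) with t = 2/3

t = 2/3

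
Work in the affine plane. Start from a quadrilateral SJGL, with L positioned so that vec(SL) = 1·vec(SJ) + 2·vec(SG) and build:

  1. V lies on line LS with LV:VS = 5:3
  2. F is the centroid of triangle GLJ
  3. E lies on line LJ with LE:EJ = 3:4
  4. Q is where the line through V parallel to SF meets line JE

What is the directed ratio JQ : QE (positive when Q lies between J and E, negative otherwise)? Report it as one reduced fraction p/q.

JQ:QE = -189/61

Work in coordinates with S = (0, 0), J = (1, 0), G = (0, 1), L = (1, 2).
1. V lies on line LS with LV:VS = 5:3 ⇒ V = (3/8, 3/4)
2. F is the centroid of triangle GLJ ⇒ F = (2/3, 1)
3. E lies on line LJ with LE:EJ = 3:4 ⇒ E = (1, 8/7)
4. Q is where the line through V parallel to SF meets line JE ⇒ Q = (1, 27/16)
Q = J + t·(E−J) with t = 189/128, so JQ:QE = t:(1−t) = 189/128:-61/128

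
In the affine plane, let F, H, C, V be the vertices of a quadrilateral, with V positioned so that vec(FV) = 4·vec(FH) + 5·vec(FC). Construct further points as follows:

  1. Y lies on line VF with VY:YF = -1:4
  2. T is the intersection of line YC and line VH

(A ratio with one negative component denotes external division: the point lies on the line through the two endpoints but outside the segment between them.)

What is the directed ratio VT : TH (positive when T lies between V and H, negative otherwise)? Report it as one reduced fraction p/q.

VT:TH = -4/33

Set F = (0, 0), H = (1, 0), C = (0, 1), V = (4, 5); any affine frame gives the same invariant.
1. Y lies on line VF with VY:YF = -1:4 ⇒ Y = (16/3, 20/3)
2. T is the intersection of line YC and line VH ⇒ T = (128/29, 165/29)
T = V + t·(H−V) with t = -4/29, so VT:TH = t:(1−t) = -4/29:33/29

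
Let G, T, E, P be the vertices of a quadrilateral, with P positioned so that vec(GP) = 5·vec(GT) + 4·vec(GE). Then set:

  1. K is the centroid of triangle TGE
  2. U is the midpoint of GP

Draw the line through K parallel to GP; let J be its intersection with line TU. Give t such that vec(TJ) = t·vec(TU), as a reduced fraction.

t = 13/12

Assign G = (0, 0), T = (1, 0), E = (0, 1), P = (5, 4) — the answer is frame-independent, so this choice is without loss of generality.
1. K is the centroid of triangle TGE ⇒ K = (1/3, 1/3)
2. U is the midpoint of GP ⇒ U = (5/2, 2)
through K parallel to GP: direction (5, 4); meets TU at J = (21/8, 13/6)
J = T + t·(U−T) with t = 13/12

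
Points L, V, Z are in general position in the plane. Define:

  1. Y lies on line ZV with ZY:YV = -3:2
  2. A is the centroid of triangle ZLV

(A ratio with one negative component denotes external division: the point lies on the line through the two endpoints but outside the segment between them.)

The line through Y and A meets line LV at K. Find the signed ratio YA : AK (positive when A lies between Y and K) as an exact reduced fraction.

YA:AK = -7

Assign L = (0, 0), V = (1, 0), Z = (0, 1) — the answer is frame-independent, so this choice is without loss of generality.
1. Y lies on line ZV with ZY:YV = -3:2 ⇒ Y = (3, -2)
2. A is the centroid of triangle ZLV ⇒ A = (1/3, 1/3)
line YA meets LV at K = (5/7, 0)
A = Y + t·(K−Y) with t = 7/6, so YA:AK = 7/6:-1/6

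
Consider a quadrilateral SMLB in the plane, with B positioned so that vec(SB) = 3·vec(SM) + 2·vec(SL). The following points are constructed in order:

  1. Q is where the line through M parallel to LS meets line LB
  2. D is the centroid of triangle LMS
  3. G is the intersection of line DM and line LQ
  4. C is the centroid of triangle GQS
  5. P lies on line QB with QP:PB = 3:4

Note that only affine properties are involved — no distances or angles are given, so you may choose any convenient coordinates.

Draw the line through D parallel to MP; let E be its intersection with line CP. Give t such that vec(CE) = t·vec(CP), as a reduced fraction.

t = 102/317

Choose coordinates S = (0, 0), M = (1, 0), L = (0, 1), B = (3, 2).
1. Q is where the line through M parallel to LS meets line LB ⇒ Q = (1, 4/3)
2. D is the centroid of triangle LMS ⇒ D = (1/3, 1/3)
3. G is the intersection of line DM and line LQ ⇒ G = (-3/5, 4/5)
4. C is the centroid of triangle GQS ⇒ C = (2/15, 32/45)
5. P lies on line QB with QP:PB = 3:4 ⇒ P = (13/7, 34/21)
through D parallel to MP: direction (6/7, 34/21); meets CP at E = (4580/6657, 20036/19971)
E = C + t·(P−C) with t = 102/317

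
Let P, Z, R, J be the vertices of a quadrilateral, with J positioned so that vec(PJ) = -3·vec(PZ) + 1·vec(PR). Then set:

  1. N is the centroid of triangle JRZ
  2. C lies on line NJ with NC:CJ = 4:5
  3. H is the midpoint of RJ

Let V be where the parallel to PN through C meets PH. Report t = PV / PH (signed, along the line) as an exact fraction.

t = 16/9

Assign P = (0, 0), Z = (1, 0), R = (0, 1), J = (-3, 1) — the answer is frame-independent, so this choice is without loss of generality.
1. N is the centroid of triangle JRZ ⇒ N = (-2/3, 2/3)
2. C lies on line NJ with NC:CJ = 4:5 ⇒ C = (-46/27, 22/27)
3. H is the midpoint of RJ ⇒ H = (-3/2, 1)
through C parallel to PN: direction (-2/3, 2/3); meets PH at V = (-8/3, 16/9)
V = P + t·(H−P) with t = 16/9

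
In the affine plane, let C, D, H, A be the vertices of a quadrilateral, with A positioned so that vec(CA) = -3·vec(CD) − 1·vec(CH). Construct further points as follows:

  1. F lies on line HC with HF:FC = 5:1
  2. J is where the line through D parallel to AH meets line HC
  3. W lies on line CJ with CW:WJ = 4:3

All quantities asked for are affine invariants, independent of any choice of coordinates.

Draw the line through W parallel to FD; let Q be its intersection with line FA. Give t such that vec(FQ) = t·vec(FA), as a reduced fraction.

Set C = (0, 0), D = (1, 0), H = (0, 1), A = (-3, -1); any affine frame gives the same invariant.
1. F lies on line HC with HF:FC = 5:1 ⇒ F = (0, 1/6)
2. J is where the line through D parallel to AH meets line HC ⇒ J = (0, -2/3)
3. W lies on line CJ with CW:WJ = 4:3 ⇒ W = (0, -8/21)
through W parallel to FD: direction (1, -1/6); meets FA at Q = (-69/70, -13/60)
Q = F + t·(A−F) with t = 23/70

t = 23/70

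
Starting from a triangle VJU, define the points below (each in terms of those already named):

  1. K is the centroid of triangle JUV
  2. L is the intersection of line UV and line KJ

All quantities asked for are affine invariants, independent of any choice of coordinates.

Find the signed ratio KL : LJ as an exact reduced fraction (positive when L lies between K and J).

KL:LJ = -1/3

Choose coordinates V = (0, 0), J = (1, 0), U = (0, 1).
1. K is the centroid of triangle JUV ⇒ K = (1/3, 1/3)
2. L is the intersection of line UV and line KJ ⇒ L = (0, 1/2)
L = K + t·(J−K) with t = -1/2, so KL:LJ = t:(1−t) = -1/2:3/2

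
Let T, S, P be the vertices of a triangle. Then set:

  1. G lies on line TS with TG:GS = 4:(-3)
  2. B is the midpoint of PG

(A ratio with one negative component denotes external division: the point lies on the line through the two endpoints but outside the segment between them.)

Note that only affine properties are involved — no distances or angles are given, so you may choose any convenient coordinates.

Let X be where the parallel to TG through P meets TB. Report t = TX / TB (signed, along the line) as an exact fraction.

Choose coordinates T = (0, 0), S = (1, 0), P = (0, 1).
1. G lies on line TS with TG:GS = 4:(-3) ⇒ G = (4, 0)
2. B is the midpoint of PG ⇒ B = (2, 1/2)
through P parallel to TG: direction (4, 0); meets TB at X = (4, 1)
X = T + t·(B−T) with t = 2

t = 2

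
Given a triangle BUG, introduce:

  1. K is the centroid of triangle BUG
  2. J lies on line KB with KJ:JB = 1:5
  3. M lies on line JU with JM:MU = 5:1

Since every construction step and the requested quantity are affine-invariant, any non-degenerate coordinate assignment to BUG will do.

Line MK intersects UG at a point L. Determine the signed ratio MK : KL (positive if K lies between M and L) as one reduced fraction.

Choose coordinates B = (0, 0), U = (1, 0), G = (0, 1).
1. K is the centroid of triangle BUG ⇒ K = (1/3, 1/3)
2. J lies on line KB with KJ:JB = 1:5 ⇒ J = (5/18, 5/18)
3. M lies on line JU with JM:MU = 5:1 ⇒ M = (95/108, 5/108)
line MK meets UG at L = (29/28, -1/28)
K = M + t·(L−M) with t = -7/2, so MK:KL = -7/2:9/2

MK:KL = -7/9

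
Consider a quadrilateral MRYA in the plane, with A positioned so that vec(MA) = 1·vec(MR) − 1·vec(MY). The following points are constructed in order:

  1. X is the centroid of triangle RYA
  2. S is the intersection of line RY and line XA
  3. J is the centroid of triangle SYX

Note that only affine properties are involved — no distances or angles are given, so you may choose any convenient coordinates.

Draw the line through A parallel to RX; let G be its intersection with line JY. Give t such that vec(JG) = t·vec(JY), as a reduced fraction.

Assign M = (0, 0), R = (1, 0), Y = (0, 1), A = (1, -1) — the answer is frame-independent, so this choice is without loss of generality.
1. X is the centroid of triangle RYA ⇒ X = (2/3, 0)
2. S is the intersection of line RY and line XA ⇒ S = (1/2, 1/2)
3. J is the centroid of triangle SYX ⇒ J = (7/18, 1/2)
through A parallel to RX: direction (-1/3, 0); meets JY at G = (14/9, -1)
G = J + t·(Y−J) with t = -3

t = -3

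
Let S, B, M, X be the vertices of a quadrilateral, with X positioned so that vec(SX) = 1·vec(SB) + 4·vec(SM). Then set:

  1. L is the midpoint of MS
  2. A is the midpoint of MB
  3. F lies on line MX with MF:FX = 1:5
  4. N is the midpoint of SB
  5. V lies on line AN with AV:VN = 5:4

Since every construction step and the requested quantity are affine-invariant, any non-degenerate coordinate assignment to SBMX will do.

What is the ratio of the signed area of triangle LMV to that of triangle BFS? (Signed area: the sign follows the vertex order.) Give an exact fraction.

[LMV]:[BFS] = -1/6

Set S = (0, 0), B = (1, 0), M = (0, 1), X = (1, 4); any affine frame gives the same invariant.
1. L is the midpoint of MS ⇒ L = (0, 1/2)
2. A is the midpoint of MB ⇒ A = (1/2, 1/2)
3. F lies on line MX with MF:FX = 1:5 ⇒ F = (1/6, 3/2)
4. N is the midpoint of SB ⇒ N = (1/2, 0)
5. V lies on line AN with AV:VN = 5:4 ⇒ V = (1/2, 2/9)
2·[LMV] = -1/4, 2·[BFS] = 3/2
[LMV]:[BFS] = -1/4:3/2 = -1/6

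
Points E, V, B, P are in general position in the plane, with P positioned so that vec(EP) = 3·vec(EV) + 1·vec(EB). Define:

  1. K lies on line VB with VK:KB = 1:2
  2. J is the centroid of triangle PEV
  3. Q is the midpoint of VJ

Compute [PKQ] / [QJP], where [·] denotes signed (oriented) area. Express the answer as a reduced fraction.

Choose coordinates E = (0, 0), V = (1, 0), B = (0, 1), P = (3, 1).
1. K lies on line VB with VK:KB = 1:2 ⇒ K = (2/3, 1/3)
2. J is the centroid of triangle PEV ⇒ J = (4/3, 1/3)
3. Q is the midpoint of VJ ⇒ Q = (7/6, 1/6)
2·[PKQ] = 13/18, 2·[QJP] = -1/6
[PKQ]:[QJP] = 13/18:-1/6 = -13/3

[PKQ]:[QJP] = -13/3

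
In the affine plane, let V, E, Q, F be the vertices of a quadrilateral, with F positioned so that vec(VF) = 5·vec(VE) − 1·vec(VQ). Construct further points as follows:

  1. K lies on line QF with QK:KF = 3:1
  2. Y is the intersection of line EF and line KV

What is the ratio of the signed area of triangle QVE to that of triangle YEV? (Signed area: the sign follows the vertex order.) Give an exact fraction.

Work in coordinates with V = (0, 0), E = (1, 0), Q = (0, 1), F = (5, -1).
1. K lies on line QF with QK:KF = 3:1 ⇒ K = (15/4, -1/2)
2. Y is the intersection of line EF and line KV ⇒ Y = (15/7, -2/7)
2·[QVE] = 1, 2·[YEV] = 2/7
[QVE]:[YEV] = 1:2/7 = 7/2

[QVE]:[YEV] = 7/2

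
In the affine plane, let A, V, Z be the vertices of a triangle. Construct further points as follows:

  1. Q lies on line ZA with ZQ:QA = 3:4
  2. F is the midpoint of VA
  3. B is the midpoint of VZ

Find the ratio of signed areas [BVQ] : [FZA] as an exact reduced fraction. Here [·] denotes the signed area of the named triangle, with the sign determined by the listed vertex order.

[BVQ]:[FZA] = -3/7

Set A = (0, 0), V = (1, 0), Z = (0, 1); any affine frame gives the same invariant.
1. Q lies on line ZA with ZQ:QA = 3:4 ⇒ Q = (0, 4/7)
2. F is the midpoint of VA ⇒ F = (1/2, 0)
3. B is the midpoint of VZ ⇒ B = (1/2, 1/2)
2·[BVQ] = -3/14, 2·[FZA] = 1/2
[BVQ]:[FZA] = -3/14:1/2 = -3/7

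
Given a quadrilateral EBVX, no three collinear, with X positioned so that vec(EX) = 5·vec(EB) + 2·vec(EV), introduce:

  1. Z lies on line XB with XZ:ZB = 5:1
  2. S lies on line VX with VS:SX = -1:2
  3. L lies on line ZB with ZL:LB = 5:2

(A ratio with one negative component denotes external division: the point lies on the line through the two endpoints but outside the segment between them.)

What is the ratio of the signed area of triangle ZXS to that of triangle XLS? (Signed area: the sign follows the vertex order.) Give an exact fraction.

Work in coordinates with E = (0, 0), B = (1, 0), V = (0, 1), X = (5, 2).
1. Z lies on line XB with XZ:ZB = 5:1 ⇒ Z = (5/3, 1/3)
2. S lies on line VX with VS:SX = -1:2 ⇒ S = (-5, 0)
3. L lies on line ZB with ZL:LB = 5:2 ⇒ L = (25/21, 2/21)
2·[ZXS] = 10, 2·[XLS] = -80/7
[ZXS]:[XLS] = 10:-80/7 = -7/8

[ZXS]:[XLS] = -7/8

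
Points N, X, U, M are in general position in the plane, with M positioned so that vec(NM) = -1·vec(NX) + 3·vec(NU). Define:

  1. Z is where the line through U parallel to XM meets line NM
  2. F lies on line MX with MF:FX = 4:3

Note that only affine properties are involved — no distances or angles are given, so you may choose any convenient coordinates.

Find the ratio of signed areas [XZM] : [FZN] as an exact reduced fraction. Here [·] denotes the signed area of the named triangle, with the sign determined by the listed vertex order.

Choose coordinates N = (0, 0), X = (1, 0), U = (0, 1), M = (-1, 3).
1. Z is where the line through U parallel to XM meets line NM ⇒ Z = (-2/3, 2)
2. F lies on line MX with MF:FX = 4:3 ⇒ F = (1/7, 9/7)
2·[XZM] = -1, 2·[FZN] = 8/7
[XZM]:[FZN] = -1:8/7 = -7/8

[XZM]:[FZN] = -7/8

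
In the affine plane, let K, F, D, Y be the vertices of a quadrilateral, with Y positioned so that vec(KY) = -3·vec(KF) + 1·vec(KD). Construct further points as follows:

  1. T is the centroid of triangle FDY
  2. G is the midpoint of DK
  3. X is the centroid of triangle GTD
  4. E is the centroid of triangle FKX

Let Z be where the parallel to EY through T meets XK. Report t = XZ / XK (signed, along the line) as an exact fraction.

Assign K = (0, 0), F = (1, 0), D = (0, 1), Y = (-3, 1) — the answer is frame-independent, so this choice is without loss of generality.
1. T is the centroid of triangle FDY ⇒ T = (-2/3, 2/3)
2. G is the midpoint of DK ⇒ G = (0, 1/2)
3. X is the centroid of triangle GTD ⇒ X = (-2/9, 13/18)
4. E is the centroid of triangle FKX ⇒ E = (7/27, 13/54)
through T parallel to EY: direction (-88/27, 41/54); meets XK at Z = (-10/59, 65/118)
Z = X + t·(K−X) with t = 14/59

t = 14/59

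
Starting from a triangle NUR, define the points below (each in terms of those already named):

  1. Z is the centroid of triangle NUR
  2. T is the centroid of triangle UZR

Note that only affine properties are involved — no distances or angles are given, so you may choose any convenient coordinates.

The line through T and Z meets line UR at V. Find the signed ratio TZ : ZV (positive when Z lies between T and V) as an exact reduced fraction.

TZ:ZV = -2/3

Set N = (0, 0), U = (1, 0), R = (0, 1); any affine frame gives the same invariant.
1. Z is the centroid of triangle NUR ⇒ Z = (1/3, 1/3)
2. T is the centroid of triangle UZR ⇒ T = (4/9, 4/9)
line TZ meets UR at V = (1/2, 1/2)
Z = T + t·(V−T) with t = -2, so TZ:ZV = -2:3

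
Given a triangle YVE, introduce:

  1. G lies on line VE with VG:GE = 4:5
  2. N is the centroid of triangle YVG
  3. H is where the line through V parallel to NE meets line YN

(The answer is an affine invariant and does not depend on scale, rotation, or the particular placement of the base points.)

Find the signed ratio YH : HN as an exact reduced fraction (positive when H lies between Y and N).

YH:HN = -23/9

Set Y = (0, 0), V = (1, 0), E = (0, 1); any affine frame gives the same invariant.
1. G lies on line VE with VG:GE = 4:5 ⇒ G = (5/9, 4/9)
2. N is the centroid of triangle YVG ⇒ N = (14/27, 4/27)
3. H is where the line through V parallel to NE meets line YN ⇒ H = (23/27, 46/189)
H = Y + t·(N−Y) with t = 23/14, so YH:HN = t:(1−t) = 23/14:-9/14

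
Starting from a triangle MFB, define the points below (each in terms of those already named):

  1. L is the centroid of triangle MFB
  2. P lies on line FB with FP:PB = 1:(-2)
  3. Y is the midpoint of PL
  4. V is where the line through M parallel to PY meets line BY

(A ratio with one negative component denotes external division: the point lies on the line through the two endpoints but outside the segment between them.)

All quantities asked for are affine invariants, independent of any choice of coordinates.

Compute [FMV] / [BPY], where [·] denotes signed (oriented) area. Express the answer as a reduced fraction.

[FMV]:[BPY] = -7

Set M = (0, 0), F = (1, 0), B = (0, 1); any affine frame gives the same invariant.
1. L is the centroid of triangle MFB ⇒ L = (1/3, 1/3)
2. P lies on line FB with FP:PB = 1:(-2) ⇒ P = (2, -1)
3. Y is the midpoint of PL ⇒ Y = (7/6, -1/3)
4. V is where the line through M parallel to PY meets line BY ⇒ V = (35/12, -7/3)
2·[FMV] = 7/3, 2·[BPY] = -1/3
[FMV]:[BPY] = 7/3:-1/3 = -7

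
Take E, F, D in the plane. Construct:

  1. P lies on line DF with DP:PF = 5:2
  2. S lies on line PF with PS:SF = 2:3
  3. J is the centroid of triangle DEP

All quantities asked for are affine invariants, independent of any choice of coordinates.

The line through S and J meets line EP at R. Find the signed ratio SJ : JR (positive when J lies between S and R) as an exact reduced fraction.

SJ:JR = -37/25

Set E = (0, 0), F = (1, 0), D = (0, 1); any affine frame gives the same invariant.
1. P lies on line DF with DP:PF = 5:2 ⇒ P = (5/7, 2/7)
2. S lies on line PF with PS:SF = 2:3 ⇒ S = (29/35, 6/35)
3. J is the centroid of triangle DEP ⇒ J = (5/21, 3/7)
line SJ meets EP at R = (165/259, 66/259)
J = S + t·(R−S) with t = 37/12, so SJ:JR = 37/12:-25/12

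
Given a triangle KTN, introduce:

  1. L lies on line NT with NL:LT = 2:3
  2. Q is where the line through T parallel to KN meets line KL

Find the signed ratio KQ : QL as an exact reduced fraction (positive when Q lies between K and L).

KQ:QL = -5/3

Work in coordinates with K = (0, 0), T = (1, 0), N = (0, 1).
1. L lies on line NT with NL:LT = 2:3 ⇒ L = (2/5, 3/5)
2. Q is where the line through T parallel to KN meets line KL ⇒ Q = (1, 3/2)
Q = K + t·(L−K) with t = 5/2, so KQ:QL = t:(1−t) = 5/2:-3/2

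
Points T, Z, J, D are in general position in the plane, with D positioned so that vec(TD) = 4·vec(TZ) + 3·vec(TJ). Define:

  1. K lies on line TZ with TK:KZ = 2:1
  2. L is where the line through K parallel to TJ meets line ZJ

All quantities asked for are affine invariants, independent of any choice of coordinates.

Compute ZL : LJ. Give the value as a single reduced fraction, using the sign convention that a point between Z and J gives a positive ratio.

ZL:LJ = 1/2

Work in coordinates with T = (0, 0), Z = (1, 0), J = (0, 1), D = (4, 3).
1. K lies on line TZ with TK:KZ = 2:1 ⇒ K = (2/3, 0)
2. L is where the line through K parallel to TJ meets line ZJ ⇒ L = (2/3, 1/3)
L = Z + t·(J−Z) with t = 1/3, so ZL:LJ = t:(1−t) = 1/3:2/3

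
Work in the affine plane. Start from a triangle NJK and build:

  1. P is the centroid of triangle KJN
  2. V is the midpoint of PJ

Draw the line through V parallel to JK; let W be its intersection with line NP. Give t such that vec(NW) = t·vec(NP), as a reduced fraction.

t = 5/4

Choose coordinates N = (0, 0), J = (1, 0), K = (0, 1).
1. P is the centroid of triangle KJN ⇒ P = (1/3, 1/3)
2. V is the midpoint of PJ ⇒ V = (2/3, 1/6)
through V parallel to JK: direction (-1, 1); meets NP at W = (5/12, 5/12)
W = N + t·(P−N) with t = 5/4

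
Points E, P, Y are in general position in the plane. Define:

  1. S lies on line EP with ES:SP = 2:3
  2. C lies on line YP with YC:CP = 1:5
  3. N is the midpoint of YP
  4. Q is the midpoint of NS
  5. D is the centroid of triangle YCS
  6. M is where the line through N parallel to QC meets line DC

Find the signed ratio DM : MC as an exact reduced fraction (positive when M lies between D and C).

DM:MC = -3/2

Assign E = (0, 0), P = (1, 0), Y = (0, 1) — the answer is frame-independent, so this choice is without loss of generality.
1. S lies on line EP with ES:SP = 2:3 ⇒ S = (2/5, 0)
2. C lies on line YP with YC:CP = 1:5 ⇒ C = (1/6, 5/6)
3. N is the midpoint of YP ⇒ N = (1/2, 1/2)
4. Q is the midpoint of NS ⇒ Q = (9/20, 1/4)
5. D is the centroid of triangle YCS ⇒ D = (17/90, 11/18)
6. M is where the line through N parallel to QC meets line DC ⇒ M = (11/90, 23/18)
M = D + t·(C−D) with t = 3, so DM:MC = t:(1−t) = 3:-2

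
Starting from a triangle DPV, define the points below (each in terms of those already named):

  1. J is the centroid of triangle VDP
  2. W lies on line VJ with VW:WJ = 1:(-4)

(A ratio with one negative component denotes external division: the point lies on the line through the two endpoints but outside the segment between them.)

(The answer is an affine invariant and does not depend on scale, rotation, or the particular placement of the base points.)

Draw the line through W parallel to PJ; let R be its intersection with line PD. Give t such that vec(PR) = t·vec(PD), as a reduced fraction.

t = -4/3

Choose coordinates D = (0, 0), P = (1, 0), V = (0, 1).
1. J is the centroid of triangle VDP ⇒ J = (1/3, 1/3)
2. W lies on line VJ with VW:WJ = 1:(-4) ⇒ W = (-1/9, 11/9)
through W parallel to PJ: direction (-2/3, 1/3); meets PD at R = (7/3, 0)
R = P + t·(D−P) with t = -4/3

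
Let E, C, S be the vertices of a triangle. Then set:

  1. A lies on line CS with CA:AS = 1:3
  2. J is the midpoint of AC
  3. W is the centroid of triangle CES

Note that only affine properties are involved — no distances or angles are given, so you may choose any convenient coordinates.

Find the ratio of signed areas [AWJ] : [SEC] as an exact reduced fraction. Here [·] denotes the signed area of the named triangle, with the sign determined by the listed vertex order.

Set E = (0, 0), C = (1, 0), S = (0, 1); any affine frame gives the same invariant.
1. A lies on line CS with CA:AS = 1:3 ⇒ A = (3/4, 1/4)
2. J is the midpoint of AC ⇒ J = (7/8, 1/8)
3. W is the centroid of triangle CES ⇒ W = (1/3, 1/3)
2·[AWJ] = 1/24, 2·[SEC] = 1
[AWJ]:[SEC] = 1/24:1 = 1/24

[AWJ]:[SEC] = 1/24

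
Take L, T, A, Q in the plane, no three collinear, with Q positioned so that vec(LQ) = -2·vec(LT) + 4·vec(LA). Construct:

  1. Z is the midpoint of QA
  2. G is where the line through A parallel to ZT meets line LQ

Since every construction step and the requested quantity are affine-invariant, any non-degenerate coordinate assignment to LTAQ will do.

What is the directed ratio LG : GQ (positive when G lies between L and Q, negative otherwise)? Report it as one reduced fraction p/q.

Assign L = (0, 0), T = (1, 0), A = (0, 1), Q = (-2, 4) — the answer is frame-independent, so this choice is without loss of generality.
1. Z is the midpoint of QA ⇒ Z = (-1, 5/2)
2. G is where the line through A parallel to ZT meets line LQ ⇒ G = (-4/3, 8/3)
G = L + t·(Q−L) with t = 2/3, so LG:GQ = t:(1−t) = 2/3:1/3

LG:GQ = 2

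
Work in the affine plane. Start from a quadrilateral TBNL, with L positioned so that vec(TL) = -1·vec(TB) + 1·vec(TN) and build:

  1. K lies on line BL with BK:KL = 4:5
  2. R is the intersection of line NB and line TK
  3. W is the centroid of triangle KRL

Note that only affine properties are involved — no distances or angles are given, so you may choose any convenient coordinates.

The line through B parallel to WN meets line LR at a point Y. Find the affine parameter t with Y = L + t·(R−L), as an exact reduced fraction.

Work in coordinates with T = (0, 0), B = (1, 0), N = (0, 1), L = (-1, 1).
1. K lies on line BL with BK:KL = 4:5 ⇒ K = (1/9, 4/9)
2. R is the intersection of line NB and line TK ⇒ R = (1/5, 4/5)
3. W is the centroid of triangle KRL ⇒ W = (-31/135, 101/135)
through B parallel to WN: direction (31/135, 34/135); meets LR at Y = (359/235, 136/235)
Y = L + t·(R−L) with t = 99/47

t = 99/47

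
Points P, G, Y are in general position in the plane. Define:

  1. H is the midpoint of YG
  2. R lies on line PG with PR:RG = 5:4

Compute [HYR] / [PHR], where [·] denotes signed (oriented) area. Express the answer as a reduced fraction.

[HYR]:[PHR] = -4/5

Choose coordinates P = (0, 0), G = (1, 0), Y = (0, 1).
1. H is the midpoint of YG ⇒ H = (1/2, 1/2)
2. R lies on line PG with PR:RG = 5:4 ⇒ R = (5/9, 0)
2·[HYR] = 2/9, 2·[PHR] = -5/18
[HYR]:[PHR] = 2/9:-5/18 = -4/5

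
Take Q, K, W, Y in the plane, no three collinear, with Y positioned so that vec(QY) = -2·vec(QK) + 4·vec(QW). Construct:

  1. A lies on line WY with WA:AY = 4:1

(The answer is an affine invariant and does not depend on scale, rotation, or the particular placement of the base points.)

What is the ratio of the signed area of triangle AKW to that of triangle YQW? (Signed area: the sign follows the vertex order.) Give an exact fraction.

[AKW]:[YQW] = -2/5

Work in coordinates with Q = (0, 0), K = (1, 0), W = (0, 1), Y = (-2, 4).
1. A lies on line WY with WA:AY = 4:1 ⇒ A = (-8/5, 17/5)
2·[AKW] = -4/5, 2·[YQW] = 2
[AKW]:[YQW] = -4/5:2 = -2/5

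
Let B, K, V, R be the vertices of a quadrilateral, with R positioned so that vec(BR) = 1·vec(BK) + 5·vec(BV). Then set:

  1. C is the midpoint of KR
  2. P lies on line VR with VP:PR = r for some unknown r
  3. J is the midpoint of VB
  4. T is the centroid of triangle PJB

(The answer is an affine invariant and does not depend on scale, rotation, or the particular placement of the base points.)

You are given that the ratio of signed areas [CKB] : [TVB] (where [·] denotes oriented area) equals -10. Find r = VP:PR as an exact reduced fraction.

r = 3

Set B = (0, 0), K = (1, 0), V = (0, 1), R = (1, 5); any affine frame gives the same invariant.
1. C is the midpoint of KR ⇒ C = (1, 5/2)
2. With VP:PR = r, write λ = r/(r+1) so P = V + λ·(R−V); P is affine-linear in λ
3. J is the midpoint of VB ⇒ J = (0, 1/2)
4. T is the centroid of triangle PJB ⇒ T is an affine combination of earlier points and hence also affine-linear in λ
Every point depending on P is an affine combination of P and λ-independent points, so each such coordinate is linear in λ; the λ² term in each signed area is a multiple of (R−V)×(R−V) = 0, so 2·[CKB] and 2·[TVB] are each linear in λ. Evaluating at λ=0 and λ=1:
  2·[CKB] = -5/2,   2·[TVB] = 1/3·λ
So [CKB]:[TVB] = (-5/2) / (1/3·λ). Setting this equal to -10:
  -5/2 = -10·(1/3·λ)  ⇒  λ = 3/4
Then r = λ/(1−λ) = (3/4)/(1/4) = 3. Check: with r = 3, P = (3/4, 4) and [CKB]:[TVB] = -10 as required.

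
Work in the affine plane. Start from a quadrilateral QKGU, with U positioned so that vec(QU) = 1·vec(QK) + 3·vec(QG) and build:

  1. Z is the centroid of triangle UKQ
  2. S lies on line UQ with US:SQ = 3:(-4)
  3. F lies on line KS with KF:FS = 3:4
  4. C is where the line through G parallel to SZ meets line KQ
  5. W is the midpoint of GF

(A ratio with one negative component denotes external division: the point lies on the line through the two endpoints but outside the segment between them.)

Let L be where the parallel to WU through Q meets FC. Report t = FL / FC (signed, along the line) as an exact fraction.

t = 132/127

Assign Q = (0, 0), K = (1, 0), G = (0, 1), U = (1, 3) — the answer is frame-independent, so this choice is without loss of generality.
1. Z is the centroid of triangle UKQ ⇒ Z = (2/3, 1)
2. S lies on line UQ with US:SQ = 3:(-4) ⇒ S = (4, 12)
3. F lies on line KS with KF:FS = 3:4 ⇒ F = (16/7, 36/7)
4. C is where the line through G parallel to SZ meets line KQ ⇒ C = (-10/33, 0)
5. W is the midpoint of GF ⇒ W = (8/7, 43/14)
through Q parallel to WU: direction (-1/7, -1/14); meets FC at L = (-360/889, -180/889)
L = F + t·(C−F) with t = 132/127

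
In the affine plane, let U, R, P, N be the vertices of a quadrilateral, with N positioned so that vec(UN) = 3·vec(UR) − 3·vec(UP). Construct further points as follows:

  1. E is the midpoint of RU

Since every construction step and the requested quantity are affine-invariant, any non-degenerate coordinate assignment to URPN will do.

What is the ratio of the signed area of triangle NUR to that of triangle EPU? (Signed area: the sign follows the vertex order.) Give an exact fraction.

Set U = (0, 0), R = (1, 0), P = (0, 1), N = (3, -3); any affine frame gives the same invariant.
1. E is the midpoint of RU ⇒ E = (1/2, 0)
2·[NUR] = -3, 2·[EPU] = 1/2
[NUR]:[EPU] = -3:1/2 = -6

[NUR]:[EPU] = -6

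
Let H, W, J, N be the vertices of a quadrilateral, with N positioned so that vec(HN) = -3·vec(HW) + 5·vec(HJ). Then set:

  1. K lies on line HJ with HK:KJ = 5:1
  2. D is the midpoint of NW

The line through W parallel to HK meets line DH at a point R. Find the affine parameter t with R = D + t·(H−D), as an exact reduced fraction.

Set H = (0, 0), W = (1, 0), J = (0, 1), N = (-3, 5); any affine frame gives the same invariant.
1. K lies on line HJ with HK:KJ = 5:1 ⇒ K = (0, 5/6)
2. D is the midpoint of NW ⇒ D = (-1, 5/2)
through W parallel to HK: direction (0, 5/6); meets DH at R = (1, -5/2)
R = D + t·(H−D) with t = 2

t = 2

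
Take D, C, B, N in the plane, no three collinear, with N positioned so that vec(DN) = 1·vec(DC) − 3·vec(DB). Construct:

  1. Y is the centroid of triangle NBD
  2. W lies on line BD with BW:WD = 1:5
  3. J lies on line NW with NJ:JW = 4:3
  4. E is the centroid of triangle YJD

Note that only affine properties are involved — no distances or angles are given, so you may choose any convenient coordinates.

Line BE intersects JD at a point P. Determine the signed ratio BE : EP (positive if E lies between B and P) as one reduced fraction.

BE:EP = -82

Set D = (0, 0), C = (1, 0), B = (0, 1), N = (1, -3); any affine frame gives the same invariant.
1. Y is the centroid of triangle NBD ⇒ Y = (1/3, -2/3)
2. W lies on line BD with BW:WD = 1:5 ⇒ W = (0, 5/6)
3. J lies on line NW with NJ:JW = 4:3 ⇒ J = (3/7, -17/21)
4. E is the centroid of triangle YJD ⇒ E = (16/63, -31/63)
line BE meets JD at P = (72/287, -136/287)
E = B + t·(P−B) with t = 82/81, so BE:EP = 82/81:-1/81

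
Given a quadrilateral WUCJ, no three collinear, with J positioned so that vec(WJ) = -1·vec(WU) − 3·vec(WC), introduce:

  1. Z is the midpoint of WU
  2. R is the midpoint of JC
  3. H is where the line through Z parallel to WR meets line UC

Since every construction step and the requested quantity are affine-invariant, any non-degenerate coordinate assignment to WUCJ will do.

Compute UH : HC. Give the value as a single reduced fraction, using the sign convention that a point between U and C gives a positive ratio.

Set W = (0, 0), U = (1, 0), C = (0, 1), J = (-1, -3); any affine frame gives the same invariant.
1. Z is the midpoint of WU ⇒ Z = (1/2, 0)
2. R is the midpoint of JC ⇒ R = (-1/2, -1)
3. H is where the line through Z parallel to WR meets line UC ⇒ H = (2/3, 1/3)
H = U + t·(C−U) with t = 1/3, so UH:HC = t:(1−t) = 1/3:2/3

UH:HC = 1/2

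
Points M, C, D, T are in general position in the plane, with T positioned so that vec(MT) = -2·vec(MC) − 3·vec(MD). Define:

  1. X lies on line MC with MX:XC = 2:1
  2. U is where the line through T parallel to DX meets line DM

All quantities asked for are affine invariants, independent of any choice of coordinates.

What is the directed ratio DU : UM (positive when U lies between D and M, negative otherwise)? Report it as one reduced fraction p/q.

Choose coordinates M = (0, 0), C = (1, 0), D = (0, 1), T = (-2, -3).
1. X lies on line MC with MX:XC = 2:1 ⇒ X = (2/3, 0)
2. U is where the line through T parallel to DX meets line DM ⇒ U = (0, -6)
U = D + t·(M−D) with t = 7, so DU:UM = t:(1−t) = 7:-6

DU:UM = -7/6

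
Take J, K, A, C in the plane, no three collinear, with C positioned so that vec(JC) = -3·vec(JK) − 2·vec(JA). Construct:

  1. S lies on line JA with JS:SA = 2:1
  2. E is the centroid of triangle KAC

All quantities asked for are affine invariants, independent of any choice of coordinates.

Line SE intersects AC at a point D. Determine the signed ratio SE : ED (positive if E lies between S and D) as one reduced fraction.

SE:ED = -1/2

Choose coordinates J = (0, 0), K = (1, 0), A = (0, 1), C = (-3, -2).
1. S lies on line JA with JS:SA = 2:1 ⇒ S = (0, 2/3)
2. E is the centroid of triangle KAC ⇒ E = (-2/3, -1/3)
line SE meets AC at D = (2/3, 5/3)
E = S + t·(D−S) with t = -1, so SE:ED = -1:2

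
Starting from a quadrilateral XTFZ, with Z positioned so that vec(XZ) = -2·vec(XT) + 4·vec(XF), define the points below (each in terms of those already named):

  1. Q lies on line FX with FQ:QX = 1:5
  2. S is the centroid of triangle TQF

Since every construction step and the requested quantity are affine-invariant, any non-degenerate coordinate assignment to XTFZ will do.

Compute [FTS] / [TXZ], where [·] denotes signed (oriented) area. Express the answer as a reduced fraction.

[FTS]:[TXZ] = 1/72

Choose coordinates X = (0, 0), T = (1, 0), F = (0, 1), Z = (-2, 4).
1. Q lies on line FX with FQ:QX = 1:5 ⇒ Q = (0, 5/6)
2. S is the centroid of triangle TQF ⇒ S = (1/3, 11/18)
2·[FTS] = -1/18, 2·[TXZ] = -4
[FTS]:[TXZ] = -1/18:-4 = 1/72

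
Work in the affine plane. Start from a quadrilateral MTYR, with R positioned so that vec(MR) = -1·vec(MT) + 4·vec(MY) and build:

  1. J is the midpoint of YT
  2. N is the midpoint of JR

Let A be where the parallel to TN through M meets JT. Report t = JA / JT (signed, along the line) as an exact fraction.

Choose coordinates M = (0, 0), T = (1, 0), Y = (0, 1), R = (-1, 4).
1. J is the midpoint of YT ⇒ J = (1/2, 1/2)
2. N is the midpoint of JR ⇒ N = (-1/4, 9/4)
through M parallel to TN: direction (-5/4, 9/4); meets JT at A = (-5/4, 9/4)
A = J + t·(T−J) with t = -7/2

t = -7/2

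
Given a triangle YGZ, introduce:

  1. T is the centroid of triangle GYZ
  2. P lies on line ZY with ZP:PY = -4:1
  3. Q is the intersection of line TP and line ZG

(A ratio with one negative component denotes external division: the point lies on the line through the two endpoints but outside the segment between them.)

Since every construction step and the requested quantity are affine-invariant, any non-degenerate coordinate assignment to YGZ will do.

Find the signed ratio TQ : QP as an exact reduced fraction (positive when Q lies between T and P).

Assign Y = (0, 0), G = (1, 0), Z = (0, 1) — the answer is frame-independent, so this choice is without loss of generality.
1. T is the centroid of triangle GYZ ⇒ T = (1/3, 1/3)
2. P lies on line ZY with ZP:PY = -4:1 ⇒ P = (0, -1/3)
3. Q is the intersection of line TP and line ZG ⇒ Q = (4/9, 5/9)
Q = T + t·(P−T) with t = -1/3, so TQ:QP = t:(1−t) = -1/3:4/3

TQ:QP = -1/4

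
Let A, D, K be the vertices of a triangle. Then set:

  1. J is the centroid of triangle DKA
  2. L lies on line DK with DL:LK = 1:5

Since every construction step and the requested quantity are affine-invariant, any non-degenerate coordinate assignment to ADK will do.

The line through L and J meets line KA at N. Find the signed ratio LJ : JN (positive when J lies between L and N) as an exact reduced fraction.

Choose coordinates A = (0, 0), D = (1, 0), K = (0, 1).
1. J is the centroid of triangle DKA ⇒ J = (1/3, 1/3)
2. L lies on line DK with DL:LK = 1:5 ⇒ L = (5/6, 1/6)
line LJ meets KA at N = (0, 4/9)
J = L + t·(N−L) with t = 3/5, so LJ:JN = 3/5:2/5

LJ:JN = 3/2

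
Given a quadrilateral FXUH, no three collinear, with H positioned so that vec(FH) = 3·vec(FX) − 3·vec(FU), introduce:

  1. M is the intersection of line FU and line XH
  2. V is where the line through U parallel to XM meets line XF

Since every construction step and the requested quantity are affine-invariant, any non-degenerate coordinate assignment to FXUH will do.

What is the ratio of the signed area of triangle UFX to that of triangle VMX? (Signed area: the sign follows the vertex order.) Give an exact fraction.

[UFX]:[VMX] = -2

Set F = (0, 0), X = (1, 0), U = (0, 1), H = (3, -3); any affine frame gives the same invariant.
1. M is the intersection of line FU and line XH ⇒ M = (0, 3/2)
2. V is where the line through U parallel to XM meets line XF ⇒ V = (2/3, 0)
2·[UFX] = 1, 2·[VMX] = -1/2
[UFX]:[VMX] = 1:-1/2 = -2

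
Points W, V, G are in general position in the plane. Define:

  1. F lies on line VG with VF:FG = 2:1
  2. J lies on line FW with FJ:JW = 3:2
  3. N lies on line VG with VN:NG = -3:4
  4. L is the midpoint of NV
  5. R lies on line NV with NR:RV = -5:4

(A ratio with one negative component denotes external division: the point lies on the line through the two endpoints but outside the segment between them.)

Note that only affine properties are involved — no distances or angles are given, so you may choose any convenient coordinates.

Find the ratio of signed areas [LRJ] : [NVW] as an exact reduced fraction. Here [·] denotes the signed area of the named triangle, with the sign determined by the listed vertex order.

[LRJ]:[NVW] = 27/10

Choose coordinates W = (0, 0), V = (1, 0), G = (0, 1).
1. F lies on line VG with VF:FG = 2:1 ⇒ F = (1/3, 2/3)
2. J lies on line FW with FJ:JW = 3:2 ⇒ J = (2/15, 4/15)
3. N lies on line VG with VN:NG = -3:4 ⇒ N = (4, -3)
4. L is the midpoint of NV ⇒ L = (5/2, -3/2)
5. R lies on line NV with NR:RV = -5:4 ⇒ R = (-11, 12)
2·[LRJ] = 81/10, 2·[NVW] = 3
[LRJ]:[NVW] = 81/10:3 = 27/10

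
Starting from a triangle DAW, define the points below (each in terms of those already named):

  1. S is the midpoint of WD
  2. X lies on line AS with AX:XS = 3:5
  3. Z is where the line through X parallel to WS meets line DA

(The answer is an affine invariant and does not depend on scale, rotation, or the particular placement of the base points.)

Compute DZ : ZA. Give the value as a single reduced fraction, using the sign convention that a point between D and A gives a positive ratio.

Work in coordinates with D = (0, 0), A = (1, 0), W = (0, 1).
1. S is the midpoint of WD ⇒ S = (0, 1/2)
2. X lies on line AS with AX:XS = 3:5 ⇒ X = (5/8, 3/16)
3. Z is where the line through X parallel to WS meets line DA ⇒ Z = (5/8, 0)
Z = D + t·(A−D) with t = 5/8, so DZ:ZA = t:(1−t) = 5/8:3/8

DZ:ZA = 5/3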